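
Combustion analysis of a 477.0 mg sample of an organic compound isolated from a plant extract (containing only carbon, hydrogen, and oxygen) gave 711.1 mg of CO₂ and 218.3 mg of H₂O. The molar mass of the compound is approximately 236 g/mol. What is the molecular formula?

mol C = 0.7111 g CO₂ ÷ 44.009 g/mol = 0.016158 mol
mol H = 2 × 0.2183 g H₂O ÷ 18.015 g/mol = 0.024235 mol
mass O = 0.4770 − (0.19407 + 0.024429) = 0.25850 g → mol O = 0.25850 ÷ 15.999 = 0.016157 mol
Divide by the smallest (0.016157 mol): C 1.000, H 1.500, O 1.000
Multiplying each by 2 gives whole numbers: C 2.00, H 3.00, O 2.00
Empirical formula: C2H3O2
Empirical-formula mass = 59.04 g/mol; 236 ÷ 59.04 ≈ 4, so the molecular formula is C8H12O8.

C8H12O8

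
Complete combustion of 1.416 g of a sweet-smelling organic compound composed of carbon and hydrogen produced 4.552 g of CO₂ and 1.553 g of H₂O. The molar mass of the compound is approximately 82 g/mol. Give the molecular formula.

C6H10

mol C = 4.552 g CO₂ ÷ 44.009 g/mol = 0.10343 mol
mol H = 2 × 1.553 g H₂O ÷ 18.015 g/mol = 0.17241 mol
Divide by the smallest (0.10343 mol): C 1.000, H 1.667
Multiplying each by 3 gives whole numbers: C 3.00, H 5.00
Empirical formula: C3H5
Empirical-formula mass = 41.07 g/mol; 82 ÷ 41.07 ≈ 2, so the molecular formula is C6H10.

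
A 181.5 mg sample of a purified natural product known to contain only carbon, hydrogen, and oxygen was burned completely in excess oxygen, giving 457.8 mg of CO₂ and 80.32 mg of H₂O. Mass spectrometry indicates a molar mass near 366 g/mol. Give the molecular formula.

mol C = 0.4578 g CO₂ ÷ 44.009 g/mol = 0.010402 mol
mol H = 2 × 0.08032 g H₂O ÷ 18.015 g/mol = 0.0089170 mol
mass O = 0.1815 − (0.12494 + 0.0089883) = 0.047568 g → mol O = 0.047568 ÷ 15.999 = 0.0029732 mol
Divide by the smallest (0.0029732 mol): C 3.499, H 2.999, O 1.000
Multiplying each by 2 gives whole numbers: C 7.00, H 6.00, O 2.00
Empirical formula: C7H6O2
Empirical-formula mass = 122.12 g/mol; 366 ÷ 122.12 ≈ 3, so the molecular formula is C21H18O6.

C21H18O6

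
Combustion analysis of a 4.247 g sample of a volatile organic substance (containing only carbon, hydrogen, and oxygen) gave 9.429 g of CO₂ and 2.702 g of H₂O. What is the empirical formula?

mol C = 9.429 g CO₂ ÷ 44.009 g/mol = 0.21425 mol
mol H = 2 × 2.702 g H₂O ÷ 18.015 g/mol = 0.29997 mol
mass O = 4.247 − (2.5734 + 0.30237) = 1.3713 g → mol O = 1.3713 ÷ 15.999 = 0.085709 mol
Divide by the smallest (0.085709 mol): C 2.500, H 3.500, O 1.000
Multiplying each by 2 gives whole numbers: C 5.00, H 7.00, O 2.00

C5H7O2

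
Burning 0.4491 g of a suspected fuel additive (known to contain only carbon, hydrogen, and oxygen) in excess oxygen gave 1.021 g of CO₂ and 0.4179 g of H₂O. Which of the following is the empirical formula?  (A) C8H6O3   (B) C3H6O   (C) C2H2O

(B) C3H6O

mol C = 1.021 g CO₂ ÷ 44.009 g/mol = 0.023200 mol
mol H = 2 × 0.4179 g H₂O ÷ 18.015 g/mol = 0.046395 mol
mass O = 0.4491 − (0.27865 + 0.046766) = 0.12368 g → mol O = 0.12368 ÷ 15.999 = 0.0077306 mol
Divide by the smallest (0.0077306 mol): C 3.001, H 6.001, O 1.000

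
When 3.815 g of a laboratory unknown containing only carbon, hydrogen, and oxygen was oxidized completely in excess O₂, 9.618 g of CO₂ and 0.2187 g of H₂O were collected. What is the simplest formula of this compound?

C9HO3

mol C = 9.618 g CO₂ ÷ 44.009 g/mol = 0.21855 mol
mol H = 2 × 0.2187 g H₂O ÷ 18.015 g/mol = 0.024280 mol
mass O = 3.815 − (2.6250 + 0.024474) = 1.1656 g → mol O = 1.1656 ÷ 15.999 = 0.072853 mol
Divide by the smallest (0.024280 mol): C 9.001, H 1.000, O 3.001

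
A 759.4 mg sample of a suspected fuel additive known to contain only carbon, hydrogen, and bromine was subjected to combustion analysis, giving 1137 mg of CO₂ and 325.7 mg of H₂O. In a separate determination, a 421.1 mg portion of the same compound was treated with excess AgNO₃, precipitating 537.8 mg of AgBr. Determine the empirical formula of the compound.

mol C = 1.137 g CO₂ ÷ 44.009 g/mol = 0.025836 mol
mol H = 2 × 0.3257 g H₂O ÷ 18.015 g/mol = 0.036159 mol
From the AgBr data: mol Br per gram of compound = (0.5378 ÷ 187.772) ÷ 0.4211 = 0.0068015 mol/g, so in the 0.7594 g combustion sample mol Br = 0.0051651 mol
Divide by the smallest (0.0051651 mol): C 5.002, H 7.001, Br 1.000

C5H7Br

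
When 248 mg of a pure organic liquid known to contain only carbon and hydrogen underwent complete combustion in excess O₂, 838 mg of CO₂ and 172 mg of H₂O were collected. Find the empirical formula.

CH

mol C = 0.838 g CO₂ ÷ 44.009 g/mol = 0.01904 mol
mol H = 2 × 0.172 g H₂O ÷ 18.015 g/mol = 0.01910 mol
Divide by the smallest (0.01904 mol): C 1.000, H 1.003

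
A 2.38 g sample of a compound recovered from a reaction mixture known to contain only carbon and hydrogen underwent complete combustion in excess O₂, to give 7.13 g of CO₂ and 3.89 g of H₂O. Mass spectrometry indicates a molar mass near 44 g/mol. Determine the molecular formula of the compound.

mol C = 7.13 g CO₂ ÷ 44.009 g/mol = 0.1620 mol
mol H = 2 × 3.89 g H₂O ÷ 18.015 g/mol = 0.4319 mol
Divide by the smallest (0.1620 mol): C 1.000, H 2.666
Multiplying each by 3 gives whole numbers: C 3.00, H 8.00
Empirical formula: C3H8
Empirical-formula mass = 44.10 g/mol; 44 ÷ 44.10 ≈ 1, so the molecular formula is C3H8.

C3H8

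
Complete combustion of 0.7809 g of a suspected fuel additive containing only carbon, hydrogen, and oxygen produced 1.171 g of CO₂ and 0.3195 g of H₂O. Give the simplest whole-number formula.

mol C = 1.171 g CO₂ ÷ 44.009 g/mol = 0.026608 mol
mol H = 2 × 0.3195 g H₂O ÷ 18.015 g/mol = 0.035470 mol
mass O = 0.7809 − (0.31959 + 0.035754) = 0.42555 g → mol O = 0.42555 ÷ 15.999 = 0.026599 mol
Divide by the smallest (0.026599 mol): C 1.000, H 1.334, O 1.000
Multiplying each by 3 gives whole numbers: C 3.00, H 4.00, O 3.00

C3H4O3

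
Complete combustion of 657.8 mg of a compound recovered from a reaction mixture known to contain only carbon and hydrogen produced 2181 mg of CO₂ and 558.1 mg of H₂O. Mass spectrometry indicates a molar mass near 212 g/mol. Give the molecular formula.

mol C = 2.181 g CO₂ ÷ 44.009 g/mol = 0.049558 mol
mol H = 2 × 0.5581 g H₂O ÷ 18.015 g/mol = 0.061959 mol
Divide by the smallest (0.049558 mol): C 1.000, H 1.250
Multiplying each by 4 gives whole numbers: C 4.00, H 5.00
Empirical formula: C4H5
Empirical-formula mass = 53.08 g/mol; 212 ÷ 53.08 ≈ 4, so the molecular formula is C16H20.

C16H20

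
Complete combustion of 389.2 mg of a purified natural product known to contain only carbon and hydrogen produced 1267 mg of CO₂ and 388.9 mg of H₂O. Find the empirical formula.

mol C = 1.267 g CO₂ ÷ 44.009 g/mol = 0.028790 mol
mol H = 2 × 0.3889 g H₂O ÷ 18.015 g/mol = 0.043175 mol
Divide by the smallest (0.028790 mol): C 1.000, H 1.500
Multiplying each by 2 gives whole numbers: C 2.00, H 3.00

C2H3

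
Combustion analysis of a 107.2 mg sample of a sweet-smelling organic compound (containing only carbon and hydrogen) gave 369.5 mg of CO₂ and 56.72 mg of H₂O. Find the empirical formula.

mol C = 0.3695 g CO₂ ÷ 44.009 g/mol = 0.0083960 mol
mol H = 2 × 0.05672 g H₂O ÷ 18.015 g/mol = 0.0062970 mol
Divide by the smallest (0.0062970 mol): C 1.333, H 1.000
Multiplying each by 3 gives whole numbers: C 4.00, H 3.00

C4H3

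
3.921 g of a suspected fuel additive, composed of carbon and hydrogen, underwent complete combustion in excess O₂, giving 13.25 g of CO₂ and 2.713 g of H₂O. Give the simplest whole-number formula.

mol C = 13.25 g CO₂ ÷ 44.009 g/mol = 0.30107 mol
mol H = 2 × 2.713 g H₂O ÷ 18.015 g/mol = 0.30119 mol
Divide by the smallest (0.30107 mol): C 1.000, H 1.000

CH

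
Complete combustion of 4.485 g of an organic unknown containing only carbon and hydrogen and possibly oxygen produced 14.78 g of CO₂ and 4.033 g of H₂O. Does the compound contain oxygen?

mol C = 14.78 g CO₂ ÷ 44.009 g/mol = 0.33584 mol
mol H = 2 × 4.033 g H₂O ÷ 18.015 g/mol = 0.44774 mol
C and H together account for 4.4851 g — essentially the entire 4.485 g sample — so the compound contains no oxygen.

no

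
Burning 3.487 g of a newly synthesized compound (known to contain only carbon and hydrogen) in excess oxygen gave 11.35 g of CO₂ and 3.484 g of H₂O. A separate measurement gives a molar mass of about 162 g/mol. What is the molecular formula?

C12H18

mol C = 11.35 g CO₂ ÷ 44.009 g/mol = 0.25790 mol
mol H = 2 × 3.484 g H₂O ÷ 18.015 g/mol = 0.38679 mol
Divide by the smallest (0.25790 mol): C 1.000, H 1.500
Multiplying each by 2 gives whole numbers: C 2.00, H 3.00
Empirical formula: C2H3
Empirical-formula mass = 27.05 g/mol; 162 ÷ 27.05 ≈ 6, so the molecular formula is C12H18.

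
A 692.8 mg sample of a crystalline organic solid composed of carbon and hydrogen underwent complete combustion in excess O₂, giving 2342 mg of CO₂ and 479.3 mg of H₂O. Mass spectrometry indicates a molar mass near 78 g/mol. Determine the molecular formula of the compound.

mol C = 2.342 g CO₂ ÷ 44.009 g/mol = 0.053216 mol
mol H = 2 × 0.4793 g H₂O ÷ 18.015 g/mol = 0.053211 mol
Divide by the smallest (0.053211 mol): C 1.000, H 1.000
Empirical formula: CH
Empirical-formula mass = 13.02 g/mol; 78 ÷ 13.02 ≈ 6, so the molecular formula is C6H6.

C6H6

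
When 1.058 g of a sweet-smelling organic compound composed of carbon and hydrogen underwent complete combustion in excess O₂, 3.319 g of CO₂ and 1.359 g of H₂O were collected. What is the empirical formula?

CH2

mol C = 3.319 g CO₂ ÷ 44.009 g/mol = 0.075416 mol
mol H = 2 × 1.359 g H₂O ÷ 18.015 g/mol = 0.15087 mol
Divide by the smallest (0.075416 mol): C 1.000, H 2.001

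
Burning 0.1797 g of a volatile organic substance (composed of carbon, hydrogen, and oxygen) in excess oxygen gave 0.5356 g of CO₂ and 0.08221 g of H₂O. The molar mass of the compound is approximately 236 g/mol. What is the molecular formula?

mol C = 0.5356 g CO₂ ÷ 44.009 g/mol = 0.012170 mol
mol H = 2 × 0.08221 g H₂O ÷ 18.015 g/mol = 0.0091268 mol
mass O = 0.1797 − (0.14618 + 0.0091999) = 0.024323 g → mol O = 0.024323 ÷ 15.999 = 0.0015203 mol
Divide by the smallest (0.0015203 mol): C 8.005, H 6.003, O 1.000
Empirical formula: C8H6O
Empirical-formula mass = 118.13 g/mol; 236 ÷ 118.13 ≈ 2, so the molecular formula is C16H12O2.

C16H12O2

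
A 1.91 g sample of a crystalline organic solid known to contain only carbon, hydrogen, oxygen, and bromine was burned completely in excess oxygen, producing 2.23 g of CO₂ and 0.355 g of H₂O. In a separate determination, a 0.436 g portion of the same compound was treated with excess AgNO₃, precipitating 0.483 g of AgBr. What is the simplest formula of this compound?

mol C = 2.23 g CO₂ ÷ 44.009 g/mol = 0.05067 mol
mol H = 2 × 0.355 g H₂O ÷ 18.015 g/mol = 0.03941 mol
From the AgBr data: mol Br per gram of compound = (0.483 ÷ 187.772) ÷ 0.436 = 0.005900 mol/g, so in the 1.91 g combustion sample mol Br = 0.01127 mol
mass O = 1.91 − (0.6086 + 0.03973 + 0.9004) = 0.3613 g → mol O = 0.3613 ÷ 15.999 = 0.02258 mol
Divide by the smallest (0.01127 mol): C 4.497, H 3.498, Br 1.000, O 2.004
Multiplying each by 2 gives whole numbers: C 8.99, H 7.00, Br 2.00, O 4.01

C9H7Br2O4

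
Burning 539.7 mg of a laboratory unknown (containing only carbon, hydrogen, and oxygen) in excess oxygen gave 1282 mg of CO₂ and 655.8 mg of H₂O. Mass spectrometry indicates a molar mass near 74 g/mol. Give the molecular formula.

C4H10O

mol C = 1.282 g CO₂ ÷ 44.009 g/mol = 0.029130 mol
mol H = 2 × 0.6558 g H₂O ÷ 18.015 g/mol = 0.072806 mol
mass O = 0.5397 − (0.34989 + 0.073388) = 0.11643 g → mol O = 0.11643 ÷ 15.999 = 0.0072771 mol
Divide by the smallest (0.0072771 mol): C 4.003, H 10.005, O 1.000
Empirical formula: C4H10O
Empirical-formula mass = 74.12 g/mol; 74 ÷ 74.12 ≈ 1, so the molecular formula is C4H10O.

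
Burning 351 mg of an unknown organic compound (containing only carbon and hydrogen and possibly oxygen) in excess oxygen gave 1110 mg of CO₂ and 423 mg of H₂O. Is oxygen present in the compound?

mol C = 1.11 g CO₂ ÷ 44.009 g/mol = 0.02522 mol
mol H = 2 × 0.423 g H₂O ÷ 18.015 g/mol = 0.04696 mol
C and H together account for 0.3503 g — essentially the entire 0.351 g sample — so the compound contains no oxygen.

no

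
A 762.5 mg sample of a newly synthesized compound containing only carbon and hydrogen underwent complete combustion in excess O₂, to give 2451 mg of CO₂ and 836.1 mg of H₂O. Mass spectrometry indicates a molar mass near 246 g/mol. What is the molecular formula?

C18H30

mol C = 2.451 g CO₂ ÷ 44.009 g/mol = 0.055693 mol
mol H = 2 × 0.8361 g H₂O ÷ 18.015 g/mol = 0.092823 mol
Divide by the smallest (0.055693 mol): C 1.000, H 1.667
Multiplying each by 3 gives whole numbers: C 3.00, H 5.00
Empirical formula: C3H5
Empirical-formula mass = 41.07 g/mol; 246 ÷ 41.07 ≈ 6, so the molecular formula is C18H30.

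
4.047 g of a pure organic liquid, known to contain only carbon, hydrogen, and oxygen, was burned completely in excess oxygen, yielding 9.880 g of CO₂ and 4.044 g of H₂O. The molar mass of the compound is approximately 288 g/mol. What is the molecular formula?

mol C = 9.880 g CO₂ ÷ 44.009 g/mol = 0.22450 mol
mol H = 2 × 4.044 g H₂O ÷ 18.015 g/mol = 0.44896 mol
mass O = 4.047 − (2.6965 + 0.45255) = 0.89799 g → mol O = 0.89799 ÷ 15.999 = 0.056128 mol
Divide by the smallest (0.056128 mol): C 4.000, H 7.999, O 1.000
Empirical formula: C4H8O
Empirical-formula mass = 72.11 g/mol; 288 ÷ 72.11 ≈ 4, so the molecular formula is C16H32O4.

C16H32O4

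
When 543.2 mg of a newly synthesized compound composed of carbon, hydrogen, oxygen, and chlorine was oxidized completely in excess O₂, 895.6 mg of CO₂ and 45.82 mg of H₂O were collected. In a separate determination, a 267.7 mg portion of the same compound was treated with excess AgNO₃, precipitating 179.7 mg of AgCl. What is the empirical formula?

mol C = 0.8956 g CO₂ ÷ 44.009 g/mol = 0.020350 mol
mol H = 2 × 0.04582 g H₂O ÷ 18.015 g/mol = 0.0050869 mol
From the AgCl data: mol Cl per gram of compound = (0.1797 ÷ 143.318) ÷ 0.2677 = 0.0046838 mol/g, so in the 0.5432 g combustion sample mol Cl = 0.0025442 mol
mass O = 0.5432 − (0.24443 + 0.0051276 + 0.090193) = 0.20345 g → mol O = 0.20345 ÷ 15.999 = 0.012716 mol
Divide by the smallest (0.0025442 mol): C 7.999, H 1.999, Cl 1.000, O 4.998

C8H2ClO5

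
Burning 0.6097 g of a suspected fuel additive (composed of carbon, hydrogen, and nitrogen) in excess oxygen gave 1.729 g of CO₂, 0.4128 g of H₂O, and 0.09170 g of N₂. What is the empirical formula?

C6H7N

mol C = 1.729 g CO₂ ÷ 44.009 g/mol = 0.039287 mol
mol H = 2 × 0.4128 g H₂O ÷ 18.015 g/mol = 0.045828 mol
mol N = 2 × 0.09170 g N₂ ÷ 28.014 g/mol = 0.0065467 mol
Divide by the smallest (0.0065467 mol): C 6.001, H 7.000, N 1.000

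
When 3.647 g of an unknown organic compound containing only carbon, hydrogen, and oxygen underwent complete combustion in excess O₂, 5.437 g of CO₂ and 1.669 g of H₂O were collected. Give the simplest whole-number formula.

mol C = 5.437 g CO₂ ÷ 44.009 g/mol = 0.12354 mol
mol H = 2 × 1.669 g H₂O ÷ 18.015 g/mol = 0.18529 mol
mass O = 3.647 − (1.4839 + 0.18677) = 1.9764 g → mol O = 1.9764 ÷ 15.999 = 0.12353 mol
Divide by the smallest (0.12353 mol): C 1.000, H 1.500, O 1.000
Multiplying each by 2 gives whole numbers: C 2.00, H 3.00, O 2.00

C2H3O2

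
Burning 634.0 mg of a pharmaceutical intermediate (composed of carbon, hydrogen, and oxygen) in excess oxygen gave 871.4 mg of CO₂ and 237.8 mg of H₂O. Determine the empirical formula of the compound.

C6H8O7

mol C = 0.8714 g CO₂ ÷ 44.009 g/mol = 0.019800 mol
mol H = 2 × 0.2378 g H₂O ÷ 18.015 g/mol = 0.026400 mol
mass O = 0.6340 − (0.23782 + 0.026611) = 0.36956 g → mol O = 0.36956 ÷ 15.999 = 0.023099 mol
Divide by the smallest (0.019800 mol): C 1.000, H 1.333, O 1.167
Multiplying each by 6 gives whole numbers: C 6.00, H 8.00, O 7.00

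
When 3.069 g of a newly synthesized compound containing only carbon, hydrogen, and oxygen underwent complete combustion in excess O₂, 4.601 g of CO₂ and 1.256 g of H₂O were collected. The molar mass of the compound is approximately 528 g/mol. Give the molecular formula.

mol C = 4.601 g CO₂ ÷ 44.009 g/mol = 0.10455 mol
mol H = 2 × 1.256 g H₂O ÷ 18.015 g/mol = 0.13944 mol
mass O = 3.069 − (1.2557 + 0.14055) = 1.6727 g → mol O = 1.6727 ÷ 15.999 = 0.10455 mol
Divide by the smallest (0.10455 mol): C 1.000, H 1.334, O 1.000
Multiplying each by 3 gives whole numbers: C 3.00, H 4.00, O 3.00
Empirical formula: C3H4O3
Empirical-formula mass = 88.06 g/mol; 528 ÷ 88.06 ≈ 6, so the molecular formula is C18H24O18.

C18H24O18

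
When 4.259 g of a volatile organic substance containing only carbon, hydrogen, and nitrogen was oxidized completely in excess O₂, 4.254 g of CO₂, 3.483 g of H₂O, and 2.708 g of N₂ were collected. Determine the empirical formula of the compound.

CH4N2

mol C = 4.254 g CO₂ ÷ 44.009 g/mol = 0.096662 mol
mol H = 2 × 3.483 g H₂O ÷ 18.015 g/mol = 0.38668 mol
mol N = 2 × 2.708 g N₂ ÷ 28.014 g/mol = 0.19333 mol
Divide by the smallest (0.096662 mol): C 1.000, H 4.000, N 2.000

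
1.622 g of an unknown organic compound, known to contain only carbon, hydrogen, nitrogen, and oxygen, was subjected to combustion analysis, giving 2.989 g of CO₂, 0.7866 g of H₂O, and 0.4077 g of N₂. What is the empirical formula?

C7H9N3O2

mol C = 2.989 g CO₂ ÷ 44.009 g/mol = 0.067918 mol
mol H = 2 × 0.7866 g H₂O ÷ 18.015 g/mol = 0.087327 mol
mol N = 2 × 0.4077 g N₂ ÷ 28.014 g/mol = 0.029107 mol
mass O = 1.622 − (0.81576 + 0.088026 + 0.40770) = 0.31051 g → mol O = 0.31051 ÷ 15.999 = 0.019408 mol
Divide by the smallest (0.019408 mol): C 3.499, H 4.499, N 1.500, O 1.000
Multiplying each by 2 gives whole numbers: C 7.00, H 9.00, N 3.00, O 2.00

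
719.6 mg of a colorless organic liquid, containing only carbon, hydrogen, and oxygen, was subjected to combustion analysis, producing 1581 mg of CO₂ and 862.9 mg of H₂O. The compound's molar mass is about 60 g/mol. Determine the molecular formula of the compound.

mol C = 1.581 g CO₂ ÷ 44.009 g/mol = 0.035924 mol
mol H = 2 × 0.8629 g H₂O ÷ 18.015 g/mol = 0.095798 mol
mass O = 0.7196 − (0.43149 + 0.096564) = 0.19155 g → mol O = 0.19155 ÷ 15.999 = 0.011972 mol
Divide by the smallest (0.011972 mol): C 3.001, H 8.002, O 1.000
Empirical formula: C3H8O
Empirical-formula mass = 60.10 g/mol; 60 ÷ 60.10 ≈ 1, so the molecular formula is C3H8O.

C3H8O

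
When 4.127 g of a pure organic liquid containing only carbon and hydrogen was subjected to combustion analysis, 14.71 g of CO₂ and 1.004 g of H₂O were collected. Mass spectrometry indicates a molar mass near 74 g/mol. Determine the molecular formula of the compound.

mol C = 14.71 g CO₂ ÷ 44.009 g/mol = 0.33425 mol
mol H = 2 × 1.004 g H₂O ÷ 18.015 g/mol = 0.11146 mol
Divide by the smallest (0.11146 mol): C 2.999, H 1.000
Empirical formula: C3H
Empirical-formula mass = 37.04 g/mol; 74 ÷ 37.04 ≈ 2, so the molecular formula is C6H2.

C6H2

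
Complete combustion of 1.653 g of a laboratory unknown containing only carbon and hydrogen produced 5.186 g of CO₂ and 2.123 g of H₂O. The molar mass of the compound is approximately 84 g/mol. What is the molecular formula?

C6H12

mol C = 5.186 g CO₂ ÷ 44.009 g/mol = 0.11784 mol
mol H = 2 × 2.123 g H₂O ÷ 18.015 g/mol = 0.23569 mol
Divide by the smallest (0.11784 mol): C 1.000, H 2.000
Empirical formula: CH2
Empirical-formula mass = 14.03 g/mol; 84 ÷ 14.03 ≈ 6, so the molecular formula is C6H12.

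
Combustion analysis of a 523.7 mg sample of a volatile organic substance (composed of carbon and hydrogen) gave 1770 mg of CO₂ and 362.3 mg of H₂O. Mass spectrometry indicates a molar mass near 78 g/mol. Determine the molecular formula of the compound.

mol C = 1.770 g CO₂ ÷ 44.009 g/mol = 0.040219 mol
mol H = 2 × 0.3623 g H₂O ÷ 18.015 g/mol = 0.040222 mol
Divide by the smallest (0.040219 mol): C 1.000, H 1.000
Empirical formula: CH
Empirical-formula mass = 13.02 g/mol; 78 ÷ 13.02 ≈ 6, so the molecular formula is C6H6.

C6H6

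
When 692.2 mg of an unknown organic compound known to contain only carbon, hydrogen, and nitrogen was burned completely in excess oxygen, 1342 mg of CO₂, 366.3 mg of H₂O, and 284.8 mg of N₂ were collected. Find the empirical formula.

mol C = 1.342 g CO₂ ÷ 44.009 g/mol = 0.030494 mol
mol H = 2 × 0.3663 g H₂O ÷ 18.015 g/mol = 0.040666 mol
mol N = 2 × 0.2848 g N₂ ÷ 28.014 g/mol = 0.020333 mol
Divide by the smallest (0.020333 mol): C 1.500, H 2.000, N 1.000
Multiplying each by 2 gives whole numbers: C 3.00, H 4.00, N 2.00

C3H4N2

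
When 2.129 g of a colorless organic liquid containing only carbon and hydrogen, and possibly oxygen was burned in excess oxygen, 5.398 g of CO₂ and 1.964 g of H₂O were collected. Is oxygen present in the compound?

mol C = 5.398 g CO₂ ÷ 44.009 g/mol = 0.12266 mol
mol H = 2 × 1.964 g H₂O ÷ 18.015 g/mol = 0.21804 mol
C and H account for only 1.6930 g of the 2.129 g sample; the remaining 0.43599 g must be oxygen.

yes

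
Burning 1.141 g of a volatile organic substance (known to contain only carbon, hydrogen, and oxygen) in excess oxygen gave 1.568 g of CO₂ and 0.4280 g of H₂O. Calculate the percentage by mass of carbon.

37.51%

mol C = 1.568 g CO₂ ÷ 44.009 g/mol = 0.035629 mol
mol H = 2 × 0.4280 g H₂O ÷ 18.015 g/mol = 0.047516 mol
mass O = 1.141 − (0.42794 + 0.047896) = 0.66516 g → mol O = 0.66516 ÷ 15.999 = 0.041575 mol
mass % C = 0.42794 g ÷ 1.141 g × 100%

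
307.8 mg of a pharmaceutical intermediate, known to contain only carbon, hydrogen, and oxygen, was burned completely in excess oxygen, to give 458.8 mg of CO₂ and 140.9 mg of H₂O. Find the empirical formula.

mol C = 0.4588 g CO₂ ÷ 44.009 g/mol = 0.010425 mol
mol H = 2 × 0.1409 g H₂O ÷ 18.015 g/mol = 0.015643 mol
mass O = 0.3078 − (0.12522 + 0.015768) = 0.16682 g → mol O = 0.16682 ÷ 15.999 = 0.010427 mol
Divide by the smallest (0.010425 mol): C 1.000, H 1.500, O 1.000
Multiplying each by 2 gives whole numbers: C 2.00, H 3.00, O 2.00

C2H3O2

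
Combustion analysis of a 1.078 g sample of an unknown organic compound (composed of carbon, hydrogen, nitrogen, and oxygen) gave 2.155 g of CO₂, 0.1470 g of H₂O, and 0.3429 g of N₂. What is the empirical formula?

mol C = 2.155 g CO₂ ÷ 44.009 g/mol = 0.048967 mol
mol H = 2 × 0.1470 g H₂O ÷ 18.015 g/mol = 0.016320 mol
mol N = 2 × 0.3429 g N₂ ÷ 28.014 g/mol = 0.024481 mol
mass O = 1.078 − (0.58815 + 0.016450 + 0.34290) = 0.13050 g → mol O = 0.13050 ÷ 15.999 = 0.0081570 mol
Divide by the smallest (0.0081570 mol): C 6.003, H 2.001, N 3.001, O 1.000

C6H2N3O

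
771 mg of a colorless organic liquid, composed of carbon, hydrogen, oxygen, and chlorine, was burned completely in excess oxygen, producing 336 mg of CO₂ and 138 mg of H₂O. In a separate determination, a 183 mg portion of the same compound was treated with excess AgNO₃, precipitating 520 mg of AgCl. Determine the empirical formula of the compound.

CH2Cl2O

mol C = 0.336 g CO₂ ÷ 44.009 g/mol = 0.007635 mol
mol H = 2 × 0.138 g H₂O ÷ 18.015 g/mol = 0.01532 mol
From the AgCl data: mol Cl per gram of compound = (0.520 ÷ 143.318) ÷ 0.183 = 0.01983 mol/g, so in the 0.771 g combustion sample mol Cl = 0.01529 mol
mass O = 0.771 − (0.09170 + 0.01544 + 0.5419) = 0.1220 g → mol O = 0.1220 ÷ 15.999 = 0.007622 mol
Divide by the smallest (0.007622 mol): C 1.002, H 2.010, Cl 2.005, O 1.000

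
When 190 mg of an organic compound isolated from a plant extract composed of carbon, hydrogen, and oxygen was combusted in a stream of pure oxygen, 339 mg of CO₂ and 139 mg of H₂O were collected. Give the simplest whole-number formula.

C3H6O2

mol C = 0.339 g CO₂ ÷ 44.009 g/mol = 0.007703 mol
mol H = 2 × 0.139 g H₂O ÷ 18.015 g/mol = 0.01543 mol
mass O = 0.190 − (0.09252 + 0.01556) = 0.08192 g → mol O = 0.08192 ÷ 15.999 = 0.005121 mol
Divide by the smallest (0.005121 mol): C 1.504, H 3.014, O 1.000
Multiplying each by 2 gives whole numbers: C 3.01, H 6.03, O 2.00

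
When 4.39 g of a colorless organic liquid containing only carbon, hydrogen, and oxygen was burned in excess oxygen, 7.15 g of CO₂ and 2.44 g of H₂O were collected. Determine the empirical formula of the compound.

mol C = 7.15 g CO₂ ÷ 44.009 g/mol = 0.1625 mol
mol H = 2 × 2.44 g H₂O ÷ 18.015 g/mol = 0.2709 mol
mass O = 4.39 − (1.951 + 0.2731) = 2.166 g → mol O = 2.166 ÷ 15.999 = 0.1354 mol
Divide by the smallest (0.1354 mol): C 1.200, H 2.001, O 1.000
Multiplying each by 5 gives whole numbers: C 6.00, H 10.01, O 5.00

C6H10O5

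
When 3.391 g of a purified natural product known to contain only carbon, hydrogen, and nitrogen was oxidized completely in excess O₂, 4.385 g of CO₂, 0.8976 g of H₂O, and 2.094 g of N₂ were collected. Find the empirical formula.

C2H2N3

mol C = 4.385 g CO₂ ÷ 44.009 g/mol = 0.099639 mol
mol H = 2 × 0.8976 g H₂O ÷ 18.015 g/mol = 0.099650 mol
mol N = 2 × 2.094 g N₂ ÷ 28.014 g/mol = 0.14950 mol
Divide by the smallest (0.099639 mol): C 1.000, H 1.000, N 1.500
Multiplying each by 2 gives whole numbers: C 2.00, H 2.00, N 3.00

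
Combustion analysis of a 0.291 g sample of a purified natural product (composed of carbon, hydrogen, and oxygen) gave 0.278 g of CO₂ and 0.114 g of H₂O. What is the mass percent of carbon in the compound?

mol C = 0.278 g CO₂ ÷ 44.009 g/mol = 0.006317 mol
mol H = 2 × 0.114 g H₂O ÷ 18.015 g/mol = 0.01266 mol
mass O = 0.291 − (0.07587 + 0.01276) = 0.2024 g → mol O = 0.2024 ÷ 15.999 = 0.01265 mol
mass % C = 0.07587 g ÷ 0.291 g × 100%

26.1%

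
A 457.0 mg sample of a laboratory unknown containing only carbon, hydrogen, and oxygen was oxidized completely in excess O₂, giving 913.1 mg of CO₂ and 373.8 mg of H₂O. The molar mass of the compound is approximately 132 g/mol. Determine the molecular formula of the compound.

C6H12O3

mol C = 0.9131 g CO₂ ÷ 44.009 g/mol = 0.020748 mol
mol H = 2 × 0.3738 g H₂O ÷ 18.015 g/mol = 0.041499 mol
mass O = 0.4570 − (0.24920 + 0.041831) = 0.16596 g → mol O = 0.16596 ÷ 15.999 = 0.010373 mol
Divide by the smallest (0.010373 mol): C 2.000, H 4.000, O 1.000
Empirical formula: C2H4O
Empirical-formula mass = 44.05 g/mol; 132 ÷ 44.05 ≈ 3, so the molecular formula is C6H12O3.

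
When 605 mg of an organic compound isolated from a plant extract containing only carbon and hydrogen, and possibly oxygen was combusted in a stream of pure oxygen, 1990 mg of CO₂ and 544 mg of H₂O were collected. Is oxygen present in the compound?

mol C = 1.99 g CO₂ ÷ 44.009 g/mol = 0.04522 mol
mol H = 2 × 0.544 g H₂O ÷ 18.015 g/mol = 0.06039 mol
C and H together account for 0.6040 g — essentially the entire 0.605 g sample — so the compound contains no oxygen.

no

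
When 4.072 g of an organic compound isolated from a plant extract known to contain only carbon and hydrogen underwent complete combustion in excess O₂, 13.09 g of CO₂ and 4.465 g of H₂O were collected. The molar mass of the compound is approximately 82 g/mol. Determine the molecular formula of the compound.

C6H10

mol C = 13.09 g CO₂ ÷ 44.009 g/mol = 0.29744 mol
mol H = 2 × 4.465 g H₂O ÷ 18.015 g/mol = 0.49570 mol
Divide by the smallest (0.29744 mol): C 1.000, H 1.667
Multiplying each by 3 gives whole numbers: C 3.00, H 5.00
Empirical formula: C3H5
Empirical-formula mass = 41.07 g/mol; 82 ÷ 41.07 ≈ 2, so the molecular formula is C6H10.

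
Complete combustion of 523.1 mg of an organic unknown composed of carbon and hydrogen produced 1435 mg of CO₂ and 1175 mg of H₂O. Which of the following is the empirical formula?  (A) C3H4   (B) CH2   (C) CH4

mol C = 1.435 g CO₂ ÷ 44.009 g/mol = 0.032607 mol
mol H = 2 × 1.175 g H₂O ÷ 18.015 g/mol = 0.13045 mol
Divide by the smallest (0.032607 mol): C 1.000, H 4.001

(C) CH4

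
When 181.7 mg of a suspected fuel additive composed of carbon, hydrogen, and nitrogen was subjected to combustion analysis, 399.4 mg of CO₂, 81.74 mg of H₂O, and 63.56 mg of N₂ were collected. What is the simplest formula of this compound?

C2H2N

mol C = 0.3994 g CO₂ ÷ 44.009 g/mol = 0.0090754 mol
mol H = 2 × 0.08174 g H₂O ÷ 18.015 g/mol = 0.0090747 mol
mol N = 2 × 0.06356 g N₂ ÷ 28.014 g/mol = 0.0045377 mol
Divide by the smallest (0.0045377 mol): C 2.000, H 2.000, N 1.000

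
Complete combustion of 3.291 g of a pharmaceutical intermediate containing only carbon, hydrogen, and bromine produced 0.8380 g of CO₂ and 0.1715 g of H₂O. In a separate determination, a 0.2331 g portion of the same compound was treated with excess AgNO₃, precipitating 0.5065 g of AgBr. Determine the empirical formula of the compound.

mol C = 0.8380 g CO₂ ÷ 44.009 g/mol = 0.019042 mol
mol H = 2 × 0.1715 g H₂O ÷ 18.015 g/mol = 0.019040 mol
From the AgBr data: mol Br per gram of compound = (0.5065 ÷ 187.772) ÷ 0.2331 = 0.011572 mol/g, so in the 3.291 g combustion sample mol Br = 0.038083 mol
Divide by the smallest (0.019040 mol): C 1.000, H 1.000, Br 2.000

CHBr2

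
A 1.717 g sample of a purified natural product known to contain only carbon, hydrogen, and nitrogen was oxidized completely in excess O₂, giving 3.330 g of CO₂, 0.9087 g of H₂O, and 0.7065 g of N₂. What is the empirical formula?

mol C = 3.330 g CO₂ ÷ 44.009 g/mol = 0.075666 mol
mol H = 2 × 0.9087 g H₂O ÷ 18.015 g/mol = 0.10088 mol
mol N = 2 × 0.7065 g N₂ ÷ 28.014 g/mol = 0.050439 mol
Divide by the smallest (0.050439 mol): C 1.500, H 2.000, N 1.000
Multiplying each by 2 gives whole numbers: C 3.00, H 4.00, N 2.00

C3H4N2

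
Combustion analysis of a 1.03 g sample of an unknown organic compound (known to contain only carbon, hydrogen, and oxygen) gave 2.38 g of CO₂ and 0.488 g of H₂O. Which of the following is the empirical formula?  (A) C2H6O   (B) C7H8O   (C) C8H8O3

mol C = 2.38 g CO₂ ÷ 44.009 g/mol = 0.05408 mol
mol H = 2 × 0.488 g H₂O ÷ 18.015 g/mol = 0.05418 mol
mass O = 1.03 − (0.6496 + 0.05461) = 0.3258 g → mol O = 0.3258 ÷ 15.999 = 0.02037 mol
Divide by the smallest (0.02037 mol): C 2.655, H 2.660, O 1.000
Multiplying each by 3 gives whole numbers: C 7.97, H 7.98, O 3.00

(C) C8H8O3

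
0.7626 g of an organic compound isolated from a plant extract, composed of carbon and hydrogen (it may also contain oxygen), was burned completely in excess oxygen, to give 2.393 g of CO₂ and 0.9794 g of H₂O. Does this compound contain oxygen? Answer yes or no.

no

mol C = 2.393 g CO₂ ÷ 44.009 g/mol = 0.054375 mol
mol H = 2 × 0.9794 g H₂O ÷ 18.015 g/mol = 0.10873 mol
C and H together account for 0.76270 g — essentially the entire 0.7626 g sample — so the compound contains no oxygen.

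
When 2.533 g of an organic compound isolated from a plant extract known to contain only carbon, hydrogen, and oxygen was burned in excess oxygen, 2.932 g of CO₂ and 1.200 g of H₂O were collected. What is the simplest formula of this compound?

C2H4O3

mol C = 2.932 g CO₂ ÷ 44.009 g/mol = 0.066623 mol
mol H = 2 × 1.200 g H₂O ÷ 18.015 g/mol = 0.13322 mol
mass O = 2.533 − (0.80021 + 0.13429) = 1.5985 g → mol O = 1.5985 ÷ 15.999 = 0.099913 mol
Divide by the smallest (0.066623 mol): C 1.000, H 2.000, O 1.500
Multiplying each by 2 gives whole numbers: C 2.00, H 4.00, O 3.00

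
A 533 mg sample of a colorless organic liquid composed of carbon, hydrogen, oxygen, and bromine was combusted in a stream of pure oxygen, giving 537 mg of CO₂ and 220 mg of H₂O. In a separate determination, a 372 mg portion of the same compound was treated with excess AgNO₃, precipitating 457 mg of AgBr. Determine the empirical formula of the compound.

C7H14Br2O3

mol C = 0.537 g CO₂ ÷ 44.009 g/mol = 0.01220 mol
mol H = 2 × 0.220 g H₂O ÷ 18.015 g/mol = 0.02442 mol
From the AgBr data: mol Br per gram of compound = (0.457 ÷ 187.772) ÷ 0.372 = 0.006542 mol/g, so in the 0.533 g combustion sample mol Br = 0.003487 mol
mass O = 0.533 − (0.1466 + 0.02462 + 0.2786) = 0.08319 g → mol O = 0.08319 ÷ 15.999 = 0.005199 mol
Divide by the smallest (0.003487 mol): C 3.499, H 7.004, Br 1.000, O 1.491
Multiplying each by 2 gives whole numbers: C 7.00, H 14.01, Br 2.00, O 2.98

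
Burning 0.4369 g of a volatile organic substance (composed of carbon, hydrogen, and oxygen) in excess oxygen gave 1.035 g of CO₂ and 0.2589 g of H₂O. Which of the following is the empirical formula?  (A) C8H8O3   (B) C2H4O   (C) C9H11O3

mol C = 1.035 g CO₂ ÷ 44.009 g/mol = 0.023518 mol
mol H = 2 × 0.2589 g H₂O ÷ 18.015 g/mol = 0.028743 mol
mass O = 0.4369 − (0.28247 + 0.028973) = 0.12545 g → mol O = 0.12545 ÷ 15.999 = 0.0078413 mol
Divide by the smallest (0.0078413 mol): C 2.999, H 3.666, O 1.000
Multiplying each by 3 gives whole numbers: C 9.00, H 11.00, O 3.00

(C) C9H11O3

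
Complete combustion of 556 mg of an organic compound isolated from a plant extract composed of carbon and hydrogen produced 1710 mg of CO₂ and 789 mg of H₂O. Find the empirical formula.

C4H9

mol C = 1.71 g CO₂ ÷ 44.009 g/mol = 0.03886 mol
mol H = 2 × 0.789 g H₂O ÷ 18.015 g/mol = 0.08759 mol
Divide by the smallest (0.03886 mol): C 1.000, H 2.254
Multiplying each by 4 gives whole numbers: C 4.00, H 9.02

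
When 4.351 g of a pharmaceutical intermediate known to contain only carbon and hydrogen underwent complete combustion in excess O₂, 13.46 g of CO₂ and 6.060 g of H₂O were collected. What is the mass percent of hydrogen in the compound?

15.59%

mol C = 13.46 g CO₂ ÷ 44.009 g/mol = 0.30585 mol
mol H = 2 × 6.060 g H₂O ÷ 18.015 g/mol = 0.67277 mol
mass % H = 0.67815 g ÷ 4.351 g × 100%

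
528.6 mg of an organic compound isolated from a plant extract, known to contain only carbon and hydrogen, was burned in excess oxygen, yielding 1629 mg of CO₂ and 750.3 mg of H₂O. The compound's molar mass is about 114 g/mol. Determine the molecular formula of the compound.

C8H18

mol C = 1.629 g CO₂ ÷ 44.009 g/mol = 0.037015 mol
mol H = 2 × 0.7503 g H₂O ÷ 18.015 g/mol = 0.083297 mol
Divide by the smallest (0.037015 mol): C 1.000, H 2.250
Multiplying each by 4 gives whole numbers: C 4.00, H 9.00
Empirical formula: C4H9
Empirical-formula mass = 57.12 g/mol; 114 ÷ 57.12 ≈ 2, so the molecular formula is C8H18.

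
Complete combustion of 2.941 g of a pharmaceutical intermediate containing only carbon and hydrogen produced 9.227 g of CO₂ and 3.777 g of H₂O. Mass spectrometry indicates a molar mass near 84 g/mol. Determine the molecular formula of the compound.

C6H12

mol C = 9.227 g CO₂ ÷ 44.009 g/mol = 0.20966 mol
mol H = 2 × 3.777 g H₂O ÷ 18.015 g/mol = 0.41932 mol
Divide by the smallest (0.20966 mol): C 1.000, H 2.000
Empirical formula: CH2
Empirical-formula mass = 14.03 g/mol; 84 ÷ 14.03 ≈ 6, so the molecular formula is C6H12.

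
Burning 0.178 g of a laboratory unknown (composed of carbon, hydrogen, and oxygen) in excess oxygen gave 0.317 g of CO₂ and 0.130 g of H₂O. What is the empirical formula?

mol C = 0.317 g CO₂ ÷ 44.009 g/mol = 0.007203 mol
mol H = 2 × 0.130 g H₂O ÷ 18.015 g/mol = 0.01443 mol
mass O = 0.178 − (0.08652 + 0.01455) = 0.07694 g → mol O = 0.07694 ÷ 15.999 = 0.004809 mol
Divide by the smallest (0.004809 mol): C 1.498, H 3.001, O 1.000
Multiplying each by 2 gives whole numbers: C 3.00, H 6.00, O 2.00

C3H6O2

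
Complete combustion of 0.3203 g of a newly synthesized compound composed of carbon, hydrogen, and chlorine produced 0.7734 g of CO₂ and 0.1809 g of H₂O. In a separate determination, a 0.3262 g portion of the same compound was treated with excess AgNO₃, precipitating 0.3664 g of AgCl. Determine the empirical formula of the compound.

mol C = 0.7734 g CO₂ ÷ 44.009 g/mol = 0.017574 mol
mol H = 2 × 0.1809 g H₂O ÷ 18.015 g/mol = 0.020083 mol
From the AgCl data: mol Cl per gram of compound = (0.3664 ÷ 143.318) ÷ 0.3262 = 0.0078374 mol/g, so in the 0.3203 g combustion sample mol Cl = 0.0025103 mol
Divide by the smallest (0.0025103 mol): C 7.001, H 8.000, Cl 1.000

C7H8Cl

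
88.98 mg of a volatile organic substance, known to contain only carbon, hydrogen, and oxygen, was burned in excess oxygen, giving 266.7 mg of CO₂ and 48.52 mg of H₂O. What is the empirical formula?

C9H8O

mol C = 0.2667 g CO₂ ÷ 44.009 g/mol = 0.0060601 mol
mol H = 2 × 0.04852 g H₂O ÷ 18.015 g/mol = 0.0053866 mol
mass O = 0.08898 − (0.072788 + 0.0054297) = 0.010762 g → mol O = 0.010762 ÷ 15.999 = 0.00067268 mol
Divide by the smallest (0.00067268 mol): C 9.009, H 8.008, O 1.000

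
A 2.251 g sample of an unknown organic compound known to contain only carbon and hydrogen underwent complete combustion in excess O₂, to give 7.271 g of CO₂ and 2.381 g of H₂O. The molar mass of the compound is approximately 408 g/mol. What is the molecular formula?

mol C = 7.271 g CO₂ ÷ 44.009 g/mol = 0.16522 mol
mol H = 2 × 2.381 g H₂O ÷ 18.015 g/mol = 0.26434 mol
Divide by the smallest (0.16522 mol): C 1.000, H 1.600
Multiplying each by 5 gives whole numbers: C 5.00, H 8.00
Empirical formula: C5H8
Empirical-formula mass = 68.12 g/mol; 408 ÷ 68.12 ≈ 6, so the molecular formula is C30H48.

C30H48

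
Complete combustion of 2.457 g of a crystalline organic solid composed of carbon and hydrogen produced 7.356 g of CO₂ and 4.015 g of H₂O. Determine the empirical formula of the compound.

mol C = 7.356 g CO₂ ÷ 44.009 g/mol = 0.16715 mol
mol H = 2 × 4.015 g H₂O ÷ 18.015 g/mol = 0.44574 mol
Divide by the smallest (0.16715 mol): C 1.000, H 2.667
Multiplying each by 3 gives whole numbers: C 3.00, H 8.00

C3H8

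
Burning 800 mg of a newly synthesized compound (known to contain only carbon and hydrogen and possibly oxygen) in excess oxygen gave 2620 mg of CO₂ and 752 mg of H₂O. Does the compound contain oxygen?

mol C = 2.62 g CO₂ ÷ 44.009 g/mol = 0.05953 mol
mol H = 2 × 0.752 g H₂O ÷ 18.015 g/mol = 0.08349 mol
C and H together account for 0.7992 g — essentially the entire 0.800 g sample — so the compound contains no oxygen.

no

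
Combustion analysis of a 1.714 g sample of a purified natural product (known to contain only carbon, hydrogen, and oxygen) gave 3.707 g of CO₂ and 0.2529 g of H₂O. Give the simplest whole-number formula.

mol C = 3.707 g CO₂ ÷ 44.009 g/mol = 0.084233 mol
mol H = 2 × 0.2529 g H₂O ÷ 18.015 g/mol = 0.028077 mol
mass O = 1.714 − (1.0117 + 0.028301) = 0.67398 g → mol O = 0.67398 ÷ 15.999 = 0.042126 mol
Divide by the smallest (0.028077 mol): C 3.000, H 1.000, O 1.500
Multiplying each by 2 gives whole numbers: C 6.00, H 2.00, O 3.00

C6H2O3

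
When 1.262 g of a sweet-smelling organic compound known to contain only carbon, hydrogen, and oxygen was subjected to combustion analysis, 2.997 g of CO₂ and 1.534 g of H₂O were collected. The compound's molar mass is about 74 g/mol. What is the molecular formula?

C4H10O

mol C = 2.997 g CO₂ ÷ 44.009 g/mol = 0.068100 mol
mol H = 2 × 1.534 g H₂O ÷ 18.015 g/mol = 0.17030 mol
mass O = 1.262 − (0.81795 + 0.17166) = 0.27239 g → mol O = 0.27239 ÷ 15.999 = 0.017025 mol
Divide by the smallest (0.017025 mol): C 4.000, H 10.003, O 1.000
Empirical formula: C4H10O
Empirical-formula mass = 74.12 g/mol; 74 ÷ 74.12 ≈ 1, so the molecular formula is C4H10O.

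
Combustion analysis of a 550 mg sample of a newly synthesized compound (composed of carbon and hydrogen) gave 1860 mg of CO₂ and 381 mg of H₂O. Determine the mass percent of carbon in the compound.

92.3%

mol C = 1.86 g CO₂ ÷ 44.009 g/mol = 0.04226 mol
mol H = 2 × 0.381 g H₂O ÷ 18.015 g/mol = 0.04230 mol
mass % C = 0.5076 g ÷ 0.550 g × 100%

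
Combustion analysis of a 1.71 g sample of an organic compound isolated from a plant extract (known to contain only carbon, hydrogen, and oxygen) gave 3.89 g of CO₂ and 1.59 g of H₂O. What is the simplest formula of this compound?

C3H6O

mol C = 3.89 g CO₂ ÷ 44.009 g/mol = 0.08839 mol
mol H = 2 × 1.59 g H₂O ÷ 18.015 g/mol = 0.1765 mol
mass O = 1.71 − (1.062 + 0.1779) = 0.4704 g → mol O = 0.4704 ÷ 15.999 = 0.02940 mol
Divide by the smallest (0.02940 mol): C 3.006, H 6.004, O 1.000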